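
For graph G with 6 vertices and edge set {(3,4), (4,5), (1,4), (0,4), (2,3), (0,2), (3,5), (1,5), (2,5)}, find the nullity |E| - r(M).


Cycle rank (nullity) = |E| - r(M) = |E| - (|V| - c).
|E| = 9, |V| = 6, c = 1.
Nullity = 9 - (6 - 1) = 9 - 5 = 4.

4


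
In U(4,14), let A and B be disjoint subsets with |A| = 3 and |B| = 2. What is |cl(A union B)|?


|A union B| = 3 + 2 = 5 (disjoint).
In U(4,14), cl(S) = S if |S| < 4, else cl(S) = E.
Since 5 >= 4, cl(A union B) = E.
|cl(A union B)| = 14.

14


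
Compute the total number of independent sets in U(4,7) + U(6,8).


For a direct sum, |I(M1+M2)| = |I(M1)| * |I(M2)|.
|I(U(4,7))| = sum C(7,k) for k=0..4 = 99.
|I(U(6,8))| = sum C(8,k) for k=0..6 = 247.
Total = 99 * 247 = 24453.

24453


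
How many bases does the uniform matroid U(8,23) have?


Bases of U(8,23) are all 8-element subsets of the 23-element ground set.
Number of bases = C(23,8).
C(23,8) = 23! / (8! * 15!) = 490314.

490314


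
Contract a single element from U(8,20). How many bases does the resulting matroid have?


Contracting e from U(8,20) gives U(7,19).
Bases of U(7,19) = C(19,7) = 50388.

50388


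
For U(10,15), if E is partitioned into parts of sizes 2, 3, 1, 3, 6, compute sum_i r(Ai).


r(Ai) = min(|Ai|, 10) for each part.
Sum = min(2,10) + min(3,10) + min(1,10) + min(3,10) + min(6,10)
    = 2 + 3 + 1 + 3 + 6
    = 15.

15


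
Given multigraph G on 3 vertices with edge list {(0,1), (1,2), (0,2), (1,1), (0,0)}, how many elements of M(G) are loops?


In a graphic matroid, a loop is a self-loop edge (u,u) with rank 0.
Examining all 5 edges for self-loops...
Self-loops found: (1,1), (0,0)
Number of loops = 2.

2


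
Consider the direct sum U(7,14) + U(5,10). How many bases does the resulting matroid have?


Bases of a direct sum M1 + M2: |B| = |B(M1)| * |B(M2)|.
|B(U(7,14))| = C(14,7) = 3432.
|B(U(5,10))| = C(10,5) = 252.
Total bases = 3432 * 252 = 864864.

864864


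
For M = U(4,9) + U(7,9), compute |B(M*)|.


(M1+M2)* = M1* + M2*.
M1* = U(5,9), bases: C(9,5) = 126.
M2* = U(2,9), bases: C(9,2) = 36.
|B(M*)| = 126 * 36 = 4536.

4536


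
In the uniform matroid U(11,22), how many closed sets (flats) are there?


Flats of U(11,22): every subset of size < 11 is a flat, plus E itself.
Count = C(22,0) + C(22,1) + C(22,2) + C(22,3) + C(22,4) + C(22,5) + C(22,6) + C(22,7) + C(22,8) + C(22,9) + C(22,10) + 1
     = 1 + 22 + 231 + 1540 + 7315 + 26334 + 74613 + 170544 + 319770 + 497420 + 646646 + 1
     = 1744437.

1744437


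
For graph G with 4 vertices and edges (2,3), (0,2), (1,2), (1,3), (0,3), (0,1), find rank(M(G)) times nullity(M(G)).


r(M) = |V| - c = 4 - 1 = 3.
nullity = |E| - r(M) = 6 - 3 = 3.
Product = 3 * 3 = 9.

9


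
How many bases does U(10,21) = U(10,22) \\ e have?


Deleting e from U(10,22) gives U(10,21) since n > r.
Bases of U(10,21) = (21 choose 10) = 352716.

352716


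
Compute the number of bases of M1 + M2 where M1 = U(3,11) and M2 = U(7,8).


Bases of a direct sum M1 + M2: |B| = |B(M1)| * |B(M2)|.
|B(U(3,11))| = C(11,3) = 165.
|B(U(7,8))| = C(8,7) = 8.
Total bases = 165 * 8 = 1320.

1320


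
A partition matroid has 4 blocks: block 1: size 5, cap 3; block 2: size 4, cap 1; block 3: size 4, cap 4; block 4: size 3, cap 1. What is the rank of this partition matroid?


Rank of a partition matroid = sum of min(|Si|, ci) for each block.
= min(5,3) + min(4,1) + min(4,4) + min(3,1)
= 3 + 1 + 4 + 1
= 9.

9


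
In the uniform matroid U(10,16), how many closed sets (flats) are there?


Flats of U(10,16): every subset of size < 10 is a flat, plus E itself.
Count = C(16,0) + C(16,1) + C(16,2) + C(16,3) + C(16,4) + C(16,5) + C(16,6) + C(16,7) + C(16,8) + C(16,9) + 1
     = 1 + 16 + 120 + 560 + 1820 + 4368 + 8008 + 11440 + 12870 + 11440 + 1
     = 50644.

50644


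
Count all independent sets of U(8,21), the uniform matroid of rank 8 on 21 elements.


Independent sets of U(8,21) are all subsets of size <= 8.
Count = C(21,0) + C(21,1) + C(21,2) + C(21,3) + C(21,4) + C(21,5) + C(21,6) + C(21,7) + C(21,8)
     = 1 + 21 + 210 + 1330 + 5985 + 20349 + 54264 + 116280 + 203490
     = 401930.

401930


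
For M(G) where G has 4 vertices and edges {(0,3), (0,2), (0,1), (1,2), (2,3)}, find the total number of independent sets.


An independent set in a graphic matroid is an acyclic edge subset.
G has 4 vertices and 5 edges.
Enumerate all 2^5 = 32 subsets, checking for acyclicity.
Total independent sets = 24.

24


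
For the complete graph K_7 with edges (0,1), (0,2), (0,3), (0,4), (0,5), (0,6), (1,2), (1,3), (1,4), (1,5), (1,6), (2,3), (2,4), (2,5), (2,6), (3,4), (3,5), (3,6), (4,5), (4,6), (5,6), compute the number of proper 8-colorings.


P(K_7, k) = k(k-1)(k-2)...(k-6).
P(8) = (8) * (7) * (6) * (5) * (4) * (3) * (2) = 40320.

40320


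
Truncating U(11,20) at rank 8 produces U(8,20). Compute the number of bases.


Truncating U(11,20) to rank 8 gives U(8,20).
Bases of U(8,20) are all 8-element subsets of 20 elements.
Number of bases = C(20,8) = 20! / (8! * 12!) = 125970.

125970


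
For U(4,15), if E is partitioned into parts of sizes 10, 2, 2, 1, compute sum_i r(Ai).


r(Ai) = min(|Ai|, 4) for each part.
Sum = min(10,4) + min(2,4) + min(2,4) + min(1,4)
    = 4 + 2 + 2 + 1
    = 9.

9


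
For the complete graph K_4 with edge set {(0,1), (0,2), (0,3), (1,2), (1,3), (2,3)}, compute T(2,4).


T(K_4; x,y) = x^3 + 3x^2 + 4xy + 2x + y^3 + 3y^2 + 2y.
Substituting x=2, y=4:
= 8 + 12 + 32 + 4 + 64 + 48 + 8
= 176.

176


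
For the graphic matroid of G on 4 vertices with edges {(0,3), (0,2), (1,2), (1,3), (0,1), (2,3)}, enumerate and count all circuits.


A circuit in a graphic matroid = edge set of a simple cycle.
G has 4 vertices and 6 edges.
Enumerating all minimal edge subsets forming cycles...
Total circuits found: 7.

7


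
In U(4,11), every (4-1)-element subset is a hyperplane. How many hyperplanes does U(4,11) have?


Hyperplanes of U(4,11) are flats of rank 3.
In a uniform matroid, these are exactly the (3)-element subsets.
Count = C(11,3) = (11 * 10 * 9) / (1 * 2 * 3) = 165.

165


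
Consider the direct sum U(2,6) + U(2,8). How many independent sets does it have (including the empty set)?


For a direct sum, |I(M1+M2)| = |I(M1)| * |I(M2)|.
|I(U(2,6))| = sum C(6,k) for k=0..2 = 22.
|I(U(2,8))| = sum C(8,k) for k=0..2 = 37.
Total = 22 * 37 = 814.

814


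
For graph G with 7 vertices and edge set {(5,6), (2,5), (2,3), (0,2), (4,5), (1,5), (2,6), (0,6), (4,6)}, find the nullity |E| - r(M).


Cycle rank (nullity) = |E| - r(M) = |E| - (|V| - c).
|E| = 9, |V| = 7, c = 1.
Nullity = 9 - (7 - 1) = 9 - 6 = 3.

3


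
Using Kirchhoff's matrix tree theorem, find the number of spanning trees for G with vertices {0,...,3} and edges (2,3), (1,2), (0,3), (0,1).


By Kirchhoff's matrix tree theorem, the number of spanning trees equals
the determinant of any cofactor of the Laplacian matrix L.
G has 4 vertices and 4 edges.
Computing the (3 x 3) cofactor determinant gives 4.

4


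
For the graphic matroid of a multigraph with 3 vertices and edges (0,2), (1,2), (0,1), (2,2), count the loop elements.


In a graphic matroid, a loop is a self-loop edge (u,u) with rank 0.
Examining all 4 edges for self-loops...
Self-loops found: (2,2)
Number of loops = 1.

1


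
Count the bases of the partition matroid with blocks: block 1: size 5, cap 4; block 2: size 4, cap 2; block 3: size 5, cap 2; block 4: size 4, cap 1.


A basis picks exactly ci elements from block i.
Number of bases = product of C(|Si|, ci).
= C(5,4) * C(4,2) * C(5,2) * C(4,1)
= 5 * 6 * 10 * 4
= 1200.

1200


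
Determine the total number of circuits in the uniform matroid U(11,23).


In U(11,23), circuits are the (12)-element subsets.
Any set of 12 elements is dependent, and removing any one element gives
an independent set of size 11, so it is a minimal dependent set.
Number of circuits = C(23,12) = 23! / (12! * 11!) = 1352078.

1352078


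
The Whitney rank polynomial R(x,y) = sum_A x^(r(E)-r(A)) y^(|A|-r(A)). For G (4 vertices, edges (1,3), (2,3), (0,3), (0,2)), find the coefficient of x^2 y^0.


R(x,y) = sum over A in 2^E of x^(r(E)-r(A)) * y^(|A|-r(A)).
G has 4 vertices, 4 edges. r(E) = 3.
Enumerate all 2^4 = 16 subsets.
Count subsets with r(E)-r(A)=2 and |A|-r(A)=0: 4.

4


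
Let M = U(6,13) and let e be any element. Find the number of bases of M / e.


Contracting e from U(6,13) gives U(5,12).
Bases of U(5,12) = C(12,5) = 792.

792


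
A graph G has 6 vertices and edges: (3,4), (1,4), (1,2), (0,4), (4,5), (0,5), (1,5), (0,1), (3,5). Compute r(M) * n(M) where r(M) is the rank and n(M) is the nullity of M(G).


r(M) = |V| - c = 6 - 1 = 5.
nullity = |E| - r(M) = 9 - 5 = 4.
Product = 5 * 4 = 20.

20


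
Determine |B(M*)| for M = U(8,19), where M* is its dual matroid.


The dual of U(r,n) is U(n-r, n) = U(11,19).
Bases of U(11,19) are all (11)-element subsets.
|B(M*)| = C(19,11) = 19! / (11! * 8!) = 75582.

75582


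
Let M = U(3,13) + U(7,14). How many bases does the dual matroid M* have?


(M1+M2)* = M1* + M2*.
M1* = U(10,13), bases: C(13,10) = 286.
M2* = U(7,14), bases: C(14,7) = 3432.
|B(M*)| = 286 * 3432 = 981552.

981552


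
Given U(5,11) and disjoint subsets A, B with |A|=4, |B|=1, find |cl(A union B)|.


|A union B| = 4 + 1 = 5 (disjoint).
In U(5,11), cl(S) = S if |S| < 5, else cl(S) = E.
Since 5 >= 5, cl(A union B) = E.
|cl(A union B)| = 11.

11


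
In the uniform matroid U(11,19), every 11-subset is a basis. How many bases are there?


Bases of U(11,19) are all 11-element subsets of the 19-element ground set.
Number of bases = C(19,11).
(19 choose 11) = 75582.

75582


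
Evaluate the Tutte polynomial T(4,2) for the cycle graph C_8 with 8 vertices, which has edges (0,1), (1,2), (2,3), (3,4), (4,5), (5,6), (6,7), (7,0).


T(C_8; x,y) = x + x^2 + ... + x^(7) + y.
T(4,2) = 4^1 + 4^2 + 4^3 + 4^4 + 4^5 + 4^6 + 4^7 + 2
= 4 + 16 + 64 + 256 + 1024 + 4096 + 16384 + 2
= 21846.

21846


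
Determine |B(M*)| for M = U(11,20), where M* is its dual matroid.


The dual of U(r,n) is U(n-r, n) = U(9,20).
Bases of U(9,20) are all (9)-element subsets.
|B(M*)| = (20 choose 9) = 167960.

167960


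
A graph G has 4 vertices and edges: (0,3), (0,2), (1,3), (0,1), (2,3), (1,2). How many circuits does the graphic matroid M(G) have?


A circuit in a graphic matroid = edge set of a simple cycle.
G has 4 vertices and 6 edges.
Enumerating all minimal edge subsets forming cycles...
Total circuits found: 7.

7


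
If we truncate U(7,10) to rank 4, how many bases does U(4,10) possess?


Truncating U(7,10) to rank 4 gives U(4,10).
Bases of U(4,10) are all 4-element subsets of 10 elements.
Number of bases = C(10,4) = 10! / (4! * 6!) = 210.

210


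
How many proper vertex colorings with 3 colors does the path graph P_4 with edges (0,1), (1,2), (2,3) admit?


P(P_4, k) = k * (k-1)^(3).
P(3) = 3 * 2^3 = 3 * 8 = 24.

24


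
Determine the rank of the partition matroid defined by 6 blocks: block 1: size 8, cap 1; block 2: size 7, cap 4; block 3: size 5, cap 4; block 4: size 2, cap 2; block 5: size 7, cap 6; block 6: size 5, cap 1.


Rank of a partition matroid = sum of min(|Si|, ci) for each block.
= min(8,1) + min(7,4) + min(5,4) + min(2,2) + min(7,6) + min(5,1)
= 1 + 4 + 4 + 2 + 6 + 1
= 18.

18


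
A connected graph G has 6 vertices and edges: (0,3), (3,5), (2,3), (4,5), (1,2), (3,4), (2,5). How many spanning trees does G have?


By Kirchhoff's matrix tree theorem, the number of spanning trees equals
the determinant of any cofactor of the Laplacian matrix L.
G has 6 vertices and 7 edges.
Computing the (5 x 5) cofactor determinant gives 8.

8


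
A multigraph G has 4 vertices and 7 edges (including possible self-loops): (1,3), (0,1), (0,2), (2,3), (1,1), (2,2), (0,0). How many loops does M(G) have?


In a graphic matroid, a loop is a self-loop edge (u,u) with rank 0.
Examining all 7 edges for self-loops...
Self-loops found: (1,1), (2,2), (0,0)
Number of loops = 3.

3


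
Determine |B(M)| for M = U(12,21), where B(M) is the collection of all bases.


Bases of U(12,21) are all 12-element subsets of the 21-element ground set.
Number of bases = C(21,12).
C(21,12) = 293930.

293930


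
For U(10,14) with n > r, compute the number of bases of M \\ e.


Deleting e from U(10,14) gives U(10,13) since n > r.
Bases of U(10,13) = (13 choose 10) = 286.

286


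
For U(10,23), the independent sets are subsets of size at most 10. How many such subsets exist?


Independent sets of U(10,23) are all subsets of size <= 10.
Count = (23 choose 0) + (23 choose 1) + (23 choose 2) + (23 choose 3) + (23 choose 4) + (23 choose 5) + (23 choose 6) + (23 choose 7) + (23 choose 8) + (23 choose 9) + (23 choose 10)
     = 1 + 23 + 253 + 1771 + 8855 + 33649 + 100947 + 245157 + 490314 + 817190 + 1144066
     = 2842226.

2842226


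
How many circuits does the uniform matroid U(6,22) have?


In U(6,22), circuits are the (7)-element subsets.
Any set of 7 elements is dependent, and removing any one element gives
an independent set of size 6, so it is a minimal dependent set.
Number of circuits = C(22,7) = 170544.

170544


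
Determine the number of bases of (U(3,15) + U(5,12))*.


(M1+M2)* = M1* + M2*.
M1* = U(12,15), bases: C(15,12) = 455.
M2* = U(7,12), bases: C(12,7) = 792.
|B(M*)| = 455 * 792 = 360360.

360360


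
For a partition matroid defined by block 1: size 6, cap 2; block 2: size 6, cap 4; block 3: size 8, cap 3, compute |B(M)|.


A basis picks exactly ci elements from block i.
Number of bases = product of C(|Si|, ci).
= C(6,2) * C(6,4) * C(8,3)
= 15 * 15 * 56
= 12600.

12600


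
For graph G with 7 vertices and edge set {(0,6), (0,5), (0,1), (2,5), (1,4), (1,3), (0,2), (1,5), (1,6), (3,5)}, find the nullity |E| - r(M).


Cycle rank (nullity) = |E| - r(M) = |E| - (|V| - c).
|E| = 10, |V| = 7, c = 1.
Nullity = 10 - (7 - 1) = 10 - 6 = 4.

4


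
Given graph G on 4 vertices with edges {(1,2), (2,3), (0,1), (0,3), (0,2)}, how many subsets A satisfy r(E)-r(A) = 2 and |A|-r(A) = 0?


R(x,y) = sum over A in 2^E of x^(r(E)-r(A)) * y^(|A|-r(A)).
G has 4 vertices, 5 edges. r(E) = 3.
Enumerate all 2^5 = 32 subsets.
Count subsets with r(E)-r(A)=2 and |A|-r(A)=0: 5.

5


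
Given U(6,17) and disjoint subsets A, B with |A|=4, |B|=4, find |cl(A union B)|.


|A union B| = 4 + 4 = 8 (disjoint).
In U(6,17), cl(S) = S if |S| < 6, else cl(S) = E.
Since 8 >= 6, cl(A union B) = E.
|cl(A union B)| = 17.

17


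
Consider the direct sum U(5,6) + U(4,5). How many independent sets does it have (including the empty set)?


For a direct sum, |I(M1+M2)| = |I(M1)| * |I(M2)|.
|I(U(5,6))| = sum C(6,k) for k=0..5 = 63.
|I(U(4,5))| = sum C(5,k) for k=0..4 = 31.
Total = 63 * 31 = 1953.

1953


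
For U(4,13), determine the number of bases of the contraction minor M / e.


Contracting e from U(4,13) gives U(3,12).
Bases of U(3,12) = C(12,3) = (12 * 11 * 10) / (1 * 2 * 3) = 220.

220


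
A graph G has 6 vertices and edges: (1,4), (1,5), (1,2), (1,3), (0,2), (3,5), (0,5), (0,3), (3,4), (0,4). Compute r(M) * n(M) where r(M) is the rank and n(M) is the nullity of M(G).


r(M) = |V| - c = 6 - 1 = 5.
nullity = |E| - r(M) = 10 - 5 = 5.
Product = 5 * 5 = 25.

25


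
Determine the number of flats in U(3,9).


Flats of U(3,9): every subset of size < 3 is a flat, plus E itself.
Count = (9 choose 0) + (9 choose 1) + (9 choose 2) + 1
     = 1 + 9 + 36 + 1
     = 47.

47


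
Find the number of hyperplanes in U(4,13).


Hyperplanes of U(4,13) are flats of rank 3.
In a uniform matroid, these are exactly the (3)-element subsets.
Count = C(13,3) = (13 * 12 * 11) / (1 * 2 * 3) = 286.

286


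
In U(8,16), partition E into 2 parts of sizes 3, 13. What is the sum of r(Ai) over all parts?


r(Ai) = min(|Ai|, 8) for each part.
Sum = min(3,8) + min(13,8)
    = 3 + 8
    = 11.

11


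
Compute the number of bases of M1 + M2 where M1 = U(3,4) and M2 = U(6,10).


Bases of a direct sum M1 + M2: |B| = |B(M1)| * |B(M2)|.
|B(U(3,4))| = C(4,3) = 4.
|B(U(6,10))| = C(10,6) = 210.
Total bases = 4 * 210 = 840.

840


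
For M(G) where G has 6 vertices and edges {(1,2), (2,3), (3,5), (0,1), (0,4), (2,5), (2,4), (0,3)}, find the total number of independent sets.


An independent set in a graphic matroid is an acyclic edge subset.
G has 6 vertices and 8 edges.
Enumerate all 2^8 = 256 subsets, checking for acyclicity.
Total independent sets = 186.

186


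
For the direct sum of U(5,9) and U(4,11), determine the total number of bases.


Bases of a direct sum M1 + M2: |B| = |B(M1)| * |B(M2)|.
|B(U(5,9))| = C(9,5) = 126.
|B(U(4,11))| = C(11,4) = 330.
Total bases = 126 * 330 = 41580.

41580


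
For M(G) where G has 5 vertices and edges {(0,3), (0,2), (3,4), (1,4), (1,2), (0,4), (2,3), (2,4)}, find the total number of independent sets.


An independent set in a graphic matroid is an acyclic edge subset.
G has 5 vertices and 8 edges.
Enumerate all 2^8 = 256 subsets, checking for acyclicity.
Total independent sets = 128.

128


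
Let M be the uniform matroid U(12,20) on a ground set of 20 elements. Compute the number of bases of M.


Bases of U(12,20) are all 12-element subsets of the 20-element ground set.
Number of bases = C(20,12).
(20 choose 12) = 125970.

125970


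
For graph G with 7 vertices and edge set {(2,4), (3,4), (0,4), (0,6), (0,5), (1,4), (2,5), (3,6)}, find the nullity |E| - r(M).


Cycle rank (nullity) = |E| - r(M) = |E| - (|V| - c).
|E| = 8, |V| = 7, c = 1.
Nullity = 8 - (7 - 1) = 8 - 6 = 2.

2


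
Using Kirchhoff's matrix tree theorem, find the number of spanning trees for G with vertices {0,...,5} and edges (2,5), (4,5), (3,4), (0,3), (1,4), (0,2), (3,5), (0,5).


By Kirchhoff's matrix tree theorem, the number of spanning trees equals
the determinant of any cofactor of the Laplacian matrix L.
G has 6 vertices and 8 edges.
Computing the (5 x 5) cofactor determinant gives 21.

21


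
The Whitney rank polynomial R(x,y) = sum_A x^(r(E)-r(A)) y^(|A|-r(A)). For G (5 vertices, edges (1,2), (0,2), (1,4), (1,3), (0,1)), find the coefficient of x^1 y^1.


R(x,y) = sum over A in 2^E of x^(r(E)-r(A)) * y^(|A|-r(A)).
G has 5 vertices, 5 edges. r(E) = 4.
Enumerate all 2^5 = 32 subsets.
Count subsets with r(E)-r(A)=1 and |A|-r(A)=1: 2.

2


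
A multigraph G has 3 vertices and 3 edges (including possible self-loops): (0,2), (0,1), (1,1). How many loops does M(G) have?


In a graphic matroid, a loop is a self-loop edge (u,u) with rank 0.
Examining all 3 edges for self-loops...
Self-loops found: (1,1)
Number of loops = 1.

1


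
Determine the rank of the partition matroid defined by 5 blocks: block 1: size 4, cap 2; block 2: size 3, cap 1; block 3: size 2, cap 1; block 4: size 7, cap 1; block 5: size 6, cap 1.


Rank of a partition matroid = sum of min(|Si|, ci) for each block.
= min(4,2) + min(3,1) + min(2,1) + min(7,1) + min(6,1)
= 2 + 1 + 1 + 1 + 1
= 6.

6


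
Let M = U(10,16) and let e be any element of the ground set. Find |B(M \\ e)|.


Deleting e from U(10,16) gives U(10,15) since n > r.
Bases of U(10,15) = C(15,10) = 3003.

3003


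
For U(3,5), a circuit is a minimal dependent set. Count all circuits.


In U(3,5), circuits are the (4)-element subsets.
Any set of 4 elements is dependent, and removing any one element gives
an independent set of size 3, so it is a minimal dependent set.
Number of circuits = C(5,4) = 5! / (4! * 1!) = 5.

5


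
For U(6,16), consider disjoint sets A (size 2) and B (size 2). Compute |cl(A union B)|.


|A union B| = 2 + 2 = 4 (disjoint).
In U(6,16), cl(S) = S if |S| < 6, else cl(S) = E.
Since 4 < 6, cl(A union B) = A union B.
|cl(A union B)| = 4.

4


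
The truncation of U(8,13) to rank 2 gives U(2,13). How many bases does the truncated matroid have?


Truncating U(8,13) to rank 2 gives U(2,13).
Bases of U(2,13) are all 2-element subsets of 13 elements.
Number of bases = C(13,2) = 13! / (2! * 11!) = 78.

78


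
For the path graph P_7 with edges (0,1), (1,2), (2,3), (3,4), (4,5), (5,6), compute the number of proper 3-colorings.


P(P_7, k) = k * (k-1)^(6).
P(3) = 3 * 2^6 = 3 * 64 = 192.

192


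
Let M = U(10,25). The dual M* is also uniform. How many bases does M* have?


The dual of U(r,n) is U(n-r, n) = U(15,25).
Bases of U(15,25) are all (15)-element subsets.
|B(M*)| = (25 choose 15) = 3268760.

3268760


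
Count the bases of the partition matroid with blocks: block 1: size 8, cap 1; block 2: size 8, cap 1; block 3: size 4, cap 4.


A basis picks exactly ci elements from block i.
Number of bases = product of C(|Si|, ci).
= C(8,1) * C(8,1) * C(4,4)
= 8 * 8 * 1
= 64.

64


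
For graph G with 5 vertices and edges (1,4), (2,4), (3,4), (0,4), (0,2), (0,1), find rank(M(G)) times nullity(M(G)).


r(M) = |V| - c = 5 - 1 = 4.
nullity = |E| - r(M) = 6 - 4 = 2.
Product = 4 * 2 = 8.

8


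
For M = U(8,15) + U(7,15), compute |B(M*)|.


(M1+M2)* = M1* + M2*.
M1* = U(7,15), bases: C(15,7) = 6435.
M2* = U(8,15), bases: C(15,8) = 6435.
|B(M*)| = 6435 * 6435 = 41409225.

41409225


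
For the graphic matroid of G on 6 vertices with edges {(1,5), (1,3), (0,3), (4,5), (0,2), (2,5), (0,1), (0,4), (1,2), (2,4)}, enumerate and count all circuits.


A circuit in a graphic matroid = edge set of a simple cycle.
G has 6 vertices and 10 edges.
Enumerating all minimal edge subsets forming cycles...
Total circuits found: 21.

21


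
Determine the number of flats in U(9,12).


Flats of U(9,12): every subset of size < 9 is a flat, plus E itself.
Count = (12 choose 0) + (12 choose 1) + (12 choose 2) + (12 choose 3) + (12 choose 4) + (12 choose 5) + (12 choose 6) + (12 choose 7) + (12 choose 8) + 1
     = 1 + 12 + 66 + 220 + 495 + 792 + 924 + 792 + 495 + 1
     = 3798.

3798


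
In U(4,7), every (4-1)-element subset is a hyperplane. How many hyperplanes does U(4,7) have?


Hyperplanes of U(4,7) are flats of rank 3.
In a uniform matroid, these are exactly the (3)-element subsets.
Count = (7 choose 3) = 35.

35


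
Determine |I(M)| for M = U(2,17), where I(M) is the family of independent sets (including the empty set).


Independent sets of U(2,17) are all subsets of size <= 2.
Count = (17 choose 0) + (17 choose 1) + (17 choose 2)
     = 1 + 17 + 136
     = 154.

154


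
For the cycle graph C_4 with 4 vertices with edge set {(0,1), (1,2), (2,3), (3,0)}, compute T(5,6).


T(C_4; x,y) = x + x^2 + ... + x^(3) + y.
T(5,6) = 5^1 + 5^2 + 5^3 + 6
= 5 + 25 + 125 + 6
= 161.

161


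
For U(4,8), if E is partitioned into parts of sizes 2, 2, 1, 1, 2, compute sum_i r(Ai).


r(Ai) = min(|Ai|, 4) for each part.
Sum = min(2,4) + min(2,4) + min(1,4) + min(1,4) + min(2,4)
    = 2 + 2 + 1 + 1 + 2
    = 8.

8


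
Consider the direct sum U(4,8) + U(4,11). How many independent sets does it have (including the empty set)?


For a direct sum, |I(M1+M2)| = |I(M1)| * |I(M2)|.
|I(U(4,8))| = sum C(8,k) for k=0..4 = 163.
|I(U(4,11))| = sum C(11,k) for k=0..4 = 562.
Total = 163 * 562 = 91606.

91606


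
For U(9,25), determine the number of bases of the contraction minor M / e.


Contracting e from U(9,25) gives U(8,24).
Bases of U(8,24) = C(24,8) = 24! / (8! * 16!) = 735471.

735471


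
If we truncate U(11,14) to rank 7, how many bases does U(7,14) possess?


Truncating U(11,14) to rank 7 gives U(7,14).
Bases of U(7,14) are all 7-element subsets of 14 elements.
Number of bases = C(14,7) = 14! / (7! * 7!) = 3432.

3432


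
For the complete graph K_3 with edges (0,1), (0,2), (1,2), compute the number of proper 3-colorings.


P(K_3, k) = k(k-1)(k-2)...(k-2).
P(3) = (3) * (2) * (1) = 6.

6


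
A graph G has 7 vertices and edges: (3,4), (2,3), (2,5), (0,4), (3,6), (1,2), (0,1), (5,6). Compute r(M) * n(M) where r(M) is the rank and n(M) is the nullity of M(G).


r(M) = |V| - c = 7 - 1 = 6.
nullity = |E| - r(M) = 8 - 6 = 2.
Product = 6 * 2 = 12.

12


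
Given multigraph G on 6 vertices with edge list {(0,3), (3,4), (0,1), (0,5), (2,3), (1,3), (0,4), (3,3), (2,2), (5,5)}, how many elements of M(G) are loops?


In a graphic matroid, a loop is a self-loop edge (u,u) with rank 0.
Examining all 10 edges for self-loops...
Self-loops found: (3,3), (2,2), (5,5)
Number of loops = 3.

3


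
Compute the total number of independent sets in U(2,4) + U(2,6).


For a direct sum, |I(M1+M2)| = |I(M1)| * |I(M2)|.
|I(U(2,4))| = sum C(4,k) for k=0..2 = 11.
|I(U(2,6))| = sum C(6,k) for k=0..2 = 22.
Total = 11 * 22 = 242.

242


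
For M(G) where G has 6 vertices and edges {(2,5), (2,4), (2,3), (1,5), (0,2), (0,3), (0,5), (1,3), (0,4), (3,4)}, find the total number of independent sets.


An independent set in a graphic matroid is an acyclic edge subset.
G has 6 vertices and 10 edges.
Enumerate all 2^10 = 1024 subsets, checking for acyclicity.
Total independent sets = 454.

454


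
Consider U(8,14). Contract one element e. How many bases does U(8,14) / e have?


Contracting e from U(8,14) gives U(7,13).
Bases of U(7,13) = C(13,7) = 1716.

1716


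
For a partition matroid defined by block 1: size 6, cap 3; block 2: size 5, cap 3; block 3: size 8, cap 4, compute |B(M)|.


A basis picks exactly ci elements from block i.
Number of bases = product of C(|Si|, ci).
= C(6,3) * C(5,3) * C(8,4)
= 20 * 10 * 70
= 14000.

14000


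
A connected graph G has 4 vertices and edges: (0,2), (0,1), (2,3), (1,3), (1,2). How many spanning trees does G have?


By Kirchhoff's matrix tree theorem, the number of spanning trees equals
the determinant of any cofactor of the Laplacian matrix L.
G has 4 vertices and 5 edges.
Computing the (3 x 3) cofactor determinant gives 8.

8


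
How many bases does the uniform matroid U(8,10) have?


Bases of U(8,10) are all 8-element subsets of the 10-element ground set.
Number of bases = C(10,8).
C(10,8) = 45.

45


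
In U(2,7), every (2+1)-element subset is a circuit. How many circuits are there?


In U(2,7), circuits are the (3)-element subsets.
Any set of 3 elements is dependent, and removing any one element gives
an independent set of size 2, so it is a minimal dependent set.
Number of circuits = (7 choose 3) = 35.

35


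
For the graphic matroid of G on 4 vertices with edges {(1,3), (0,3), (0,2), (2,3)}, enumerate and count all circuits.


A circuit in a graphic matroid = edge set of a simple cycle.
G has 4 vertices and 4 edges.
Enumerating all minimal edge subsets forming cycles...
Total circuits found: 1.

1


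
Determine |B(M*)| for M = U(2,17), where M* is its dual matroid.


The dual of U(r,n) is U(n-r, n) = U(15,17).
Bases of U(15,17) are all (15)-element subsets.
|B(M*)| = (17 choose 15) = 136.

136


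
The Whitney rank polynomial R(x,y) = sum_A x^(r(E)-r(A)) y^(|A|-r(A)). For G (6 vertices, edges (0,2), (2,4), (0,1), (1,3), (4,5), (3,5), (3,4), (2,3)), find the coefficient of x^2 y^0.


R(x,y) = sum over A in 2^E of x^(r(E)-r(A)) * y^(|A|-r(A)).
G has 6 vertices, 8 edges. r(E) = 5.
Enumerate all 2^8 = 256 subsets.
Count subsets with r(E)-r(A)=2 and |A|-r(A)=0: 54.

54


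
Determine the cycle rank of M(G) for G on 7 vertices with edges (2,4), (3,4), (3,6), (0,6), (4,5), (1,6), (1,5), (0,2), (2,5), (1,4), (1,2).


Cycle rank (nullity) = |E| - r(M) = |E| - (|V| - c).
|E| = 11, |V| = 7, c = 1.
Nullity = 11 - (7 - 1) = 11 - 6 = 5.

5


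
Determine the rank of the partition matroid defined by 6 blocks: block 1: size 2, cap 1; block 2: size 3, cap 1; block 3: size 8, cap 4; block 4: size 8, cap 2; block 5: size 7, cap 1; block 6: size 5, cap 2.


Rank of a partition matroid = sum of min(|Si|, ci) for each block.
= min(2,1) + min(3,1) + min(8,4) + min(8,2) + min(7,1) + min(5,2)
= 1 + 1 + 4 + 2 + 1 + 2
= 11.

11


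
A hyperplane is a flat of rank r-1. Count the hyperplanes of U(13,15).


Hyperplanes of U(13,15) are flats of rank 12.
In a uniform matroid, these are exactly the (12)-element subsets.
Count = C(15,12) = 15! / (12! * 3!) = 455.

455


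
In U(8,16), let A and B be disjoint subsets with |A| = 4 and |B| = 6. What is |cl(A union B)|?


|A union B| = 4 + 6 = 10 (disjoint).
In U(8,16), cl(S) = S if |S| < 8, else cl(S) = E.
Since 10 >= 8, cl(A union B) = E.
|cl(A union B)| = 16.

16


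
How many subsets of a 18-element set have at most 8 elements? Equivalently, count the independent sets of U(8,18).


Independent sets of U(8,18) are all subsets of size <= 8.
Count = C(18,0) + C(18,1) + C(18,2) + C(18,3) + C(18,4) + C(18,5) + C(18,6) + C(18,7) + C(18,8)
     = 1 + 18 + 153 + 816 + 3060 + 8568 + 18564 + 31824 + 43758
     = 106762.

106762


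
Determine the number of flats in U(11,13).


Flats of U(11,13): every subset of size < 11 is a flat, plus E itself.
Count = (13 choose 0) + (13 choose 1) + (13 choose 2) + (13 choose 3) + (13 choose 4) + (13 choose 5) + (13 choose 6) + (13 choose 7) + (13 choose 8) + (13 choose 9) + (13 choose 10) + 1
     = 1 + 13 + 78 + 286 + 715 + 1287 + 1716 + 1716 + 1287 + 715 + 286 + 1
     = 8101.

8101


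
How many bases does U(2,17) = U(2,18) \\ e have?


Deleting e from U(2,18) gives U(2,17) since n > r.
Bases of U(2,17) = C(17,2) = (17 * 16) / (1 * 2) = 136.

136


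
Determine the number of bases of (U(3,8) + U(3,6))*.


(M1+M2)* = M1* + M2*.
M1* = U(5,8), bases: C(8,5) = 56.
M2* = U(3,6), bases: C(6,3) = 20.
|B(M*)| = 56 * 20 = 1120.

1120


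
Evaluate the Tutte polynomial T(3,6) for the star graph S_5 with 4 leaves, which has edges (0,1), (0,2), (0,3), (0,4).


A star on 5 vertices is a tree with 4 edges.
T(x,y) = x^(4) for any tree.
T(3,6) = 3^4 = 81.

81


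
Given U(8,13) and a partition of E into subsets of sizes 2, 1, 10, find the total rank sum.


r(Ai) = min(|Ai|, 8) for each part.
Sum = min(2,8) + min(1,8) + min(10,8)
    = 2 + 1 + 8
    = 11.

11


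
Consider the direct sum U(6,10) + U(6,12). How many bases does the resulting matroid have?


Bases of a direct sum M1 + M2: |B| = |B(M1)| * |B(M2)|.
|B(U(6,10))| = C(10,6) = 210.
|B(U(6,12))| = C(12,6) = 924.
Total bases = 210 * 924 = 194040.

194040


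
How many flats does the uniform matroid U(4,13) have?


Flats of U(4,13): every subset of size < 4 is a flat, plus E itself.
Count = (13 choose 0) + (13 choose 1) + (13 choose 2) + (13 choose 3) + 1
     = 1 + 13 + 78 + 286 + 1
     = 379.

379


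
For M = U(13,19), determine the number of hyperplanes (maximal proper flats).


Hyperplanes of U(13,19) are flats of rank 12.
In a uniform matroid, these are exactly the (12)-element subsets.
Count = C(19,12) = 19! / (12! * 7!) = 50388.

50388


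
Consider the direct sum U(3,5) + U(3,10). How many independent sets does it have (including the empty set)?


For a direct sum, |I(M1+M2)| = |I(M1)| * |I(M2)|.
|I(U(3,5))| = sum C(5,k) for k=0..3 = 26.
|I(U(3,10))| = sum C(10,k) for k=0..3 = 176.
Total = 26 * 176 = 4576.

4576


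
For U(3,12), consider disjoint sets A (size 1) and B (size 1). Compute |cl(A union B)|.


|A union B| = 1 + 1 = 2 (disjoint).
In U(3,12), cl(S) = S if |S| < 3, else cl(S) = E.
Since 2 < 3, cl(A union B) = A union B.
|cl(A union B)| = 2.

2


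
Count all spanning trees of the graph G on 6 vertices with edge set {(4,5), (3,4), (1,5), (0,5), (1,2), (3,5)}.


By Kirchhoff's matrix tree theorem, the number of spanning trees equals
the determinant of any cofactor of the Laplacian matrix L.
G has 6 vertices and 6 edges.
Computing the (5 x 5) cofactor determinant gives 3.

3


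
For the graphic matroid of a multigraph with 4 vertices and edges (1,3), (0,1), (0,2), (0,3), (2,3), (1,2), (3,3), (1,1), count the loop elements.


In a graphic matroid, a loop is a self-loop edge (u,u) with rank 0.
Examining all 8 edges for self-loops...
Self-loops found: (3,3), (1,1)
Number of loops = 2.

2


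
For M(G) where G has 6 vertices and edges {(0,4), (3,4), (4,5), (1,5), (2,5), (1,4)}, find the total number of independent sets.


An independent set in a graphic matroid is an acyclic edge subset.
G has 6 vertices and 6 edges.
Enumerate all 2^6 = 64 subsets, checking for acyclicity.
Total independent sets = 56.

56


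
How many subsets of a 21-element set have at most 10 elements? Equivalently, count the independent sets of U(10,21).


Independent sets of U(10,21) are all subsets of size <= 10.
Count = (21 choose 0) + (21 choose 1) + (21 choose 2) + (21 choose 3) + (21 choose 4) + (21 choose 5) + (21 choose 6) + (21 choose 7) + (21 choose 8) + (21 choose 9) + (21 choose 10)
     = 1 + 21 + 210 + 1330 + 5985 + 20349 + 54264 + 116280 + 203490 + 293930 + 352716
     = 1048576.

1048576


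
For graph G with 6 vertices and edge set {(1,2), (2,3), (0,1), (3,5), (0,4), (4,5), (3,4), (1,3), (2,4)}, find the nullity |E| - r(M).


Cycle rank (nullity) = |E| - r(M) = |E| - (|V| - c).
|E| = 9, |V| = 6, c = 1.
Nullity = 9 - (6 - 1) = 9 - 5 = 4.

4


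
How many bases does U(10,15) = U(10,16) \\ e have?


Deleting e from U(10,16) gives U(10,15) since n > r.
Bases of U(10,15) = (15 choose 10) = 3003.

3003


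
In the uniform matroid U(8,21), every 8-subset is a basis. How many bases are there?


Bases of U(8,21) are all 8-element subsets of the 21-element ground set.
Number of bases = C(21,8).
C(21,8) = 203490.

203490


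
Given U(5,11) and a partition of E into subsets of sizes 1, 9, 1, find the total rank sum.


r(Ai) = min(|Ai|, 5) for each part.
Sum = min(1,5) + min(9,5) + min(1,5)
    = 1 + 5 + 1
    = 7.

7


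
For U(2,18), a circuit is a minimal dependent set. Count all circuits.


In U(2,18), circuits are the (3)-element subsets.
Any set of 3 elements is dependent, and removing any one element gives
an independent set of size 2, so it is a minimal dependent set.
Number of circuits = C(18,3) = (18 * 17 * 16) / (1 * 2 * 3) = 816.

816


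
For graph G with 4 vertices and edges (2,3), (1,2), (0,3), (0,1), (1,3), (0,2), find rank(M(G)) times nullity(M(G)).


r(M) = |V| - c = 4 - 1 = 3.
nullity = |E| - r(M) = 6 - 3 = 3.
Product = 3 * 3 = 9.

9


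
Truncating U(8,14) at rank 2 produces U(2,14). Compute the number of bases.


Truncating U(8,14) to rank 2 gives U(2,14).
Bases of U(2,14) are all 2-element subsets of 14 elements.
Number of bases = C(14,2) = 14! / (2! * 12!) = 91.

91


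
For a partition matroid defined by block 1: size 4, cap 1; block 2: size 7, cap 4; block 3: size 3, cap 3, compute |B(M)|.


A basis picks exactly ci elements from block i.
Number of bases = product of C(|Si|, ci).
= C(4,1) * C(7,4) * C(3,3)
= 4 * 35 * 1
= 140.

140


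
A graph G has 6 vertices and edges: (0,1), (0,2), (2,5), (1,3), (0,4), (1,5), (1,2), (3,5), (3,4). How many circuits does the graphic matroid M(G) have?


A circuit in a graphic matroid = edge set of a simple cycle.
G has 6 vertices and 9 edges.
Enumerating all minimal edge subsets forming cycles...
Total circuits found: 13.

13


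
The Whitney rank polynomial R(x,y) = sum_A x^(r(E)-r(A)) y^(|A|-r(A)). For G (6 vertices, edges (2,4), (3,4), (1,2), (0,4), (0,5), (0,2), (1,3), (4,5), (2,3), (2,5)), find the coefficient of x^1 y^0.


R(x,y) = sum over A in 2^E of x^(r(E)-r(A)) * y^(|A|-r(A)).
G has 6 vertices, 10 edges. r(E) = 5.
Enumerate all 2^10 = 1024 subsets.
Count subsets with r(E)-r(A)=1 and |A|-r(A)=0: 162.

162


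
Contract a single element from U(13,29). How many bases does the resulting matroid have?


Contracting e from U(13,29) gives U(12,28).
Bases of U(12,28) = C(28,12) = 28! / (12! * 16!) = 30421755.

30421755


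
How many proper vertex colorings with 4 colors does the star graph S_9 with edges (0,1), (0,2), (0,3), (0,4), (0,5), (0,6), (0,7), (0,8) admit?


P(tree, k) = k * (k-1)^(8) for any tree on 9 vertices.
P(4) = 4 * 3^8 = 4 * 6561 = 26244.

26244


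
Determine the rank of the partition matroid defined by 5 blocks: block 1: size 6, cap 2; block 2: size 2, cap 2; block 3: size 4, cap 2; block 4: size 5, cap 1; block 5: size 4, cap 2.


Rank of a partition matroid = sum of min(|Si|, ci) for each block.
= min(6,2) + min(2,2) + min(4,2) + min(5,1) + min(4,2)
= 2 + 2 + 2 + 1 + 2
= 9.

9


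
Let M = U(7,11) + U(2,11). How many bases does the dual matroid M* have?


(M1+M2)* = M1* + M2*.
M1* = U(4,11), bases: C(11,4) = 330.
M2* = U(9,11), bases: C(11,9) = 55.
|B(M*)| = 330 * 55 = 18150.

18150


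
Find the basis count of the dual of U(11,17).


The dual of U(r,n) is U(n-r, n) = U(6,17).
Bases of U(6,17) are all (6)-element subsets.
|B(M*)| = C(17,6) = 12376.

12376


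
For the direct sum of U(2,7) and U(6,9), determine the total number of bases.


Bases of a direct sum M1 + M2: |B| = |B(M1)| * |B(M2)|.
|B(U(2,7))| = C(7,2) = 21.
|B(U(6,9))| = C(9,6) = 84.
Total bases = 21 * 84 = 1764.

1764


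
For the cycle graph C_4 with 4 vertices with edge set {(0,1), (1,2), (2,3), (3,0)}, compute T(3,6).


T(C_4; x,y) = x + x^2 + ... + x^(3) + y.
T(3,6) = 3^1 + 3^2 + 3^3 + 6
= 3 + 9 + 27 + 6
= 45.

45


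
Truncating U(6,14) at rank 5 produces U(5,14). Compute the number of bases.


Truncating U(6,14) to rank 5 gives U(5,14).
Bases of U(5,14) are all 5-element subsets of 14 elements.
Number of bases = C(14,5) = 2002.

2002


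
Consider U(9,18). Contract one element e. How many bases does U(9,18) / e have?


Contracting e from U(9,18) gives U(8,17).
Bases of U(8,17) = C(17,8) = 24310.

24310


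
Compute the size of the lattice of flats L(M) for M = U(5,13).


Flats of U(5,13): every subset of size < 5 is a flat, plus E itself.
Count = (13 choose 0) + (13 choose 1) + (13 choose 2) + (13 choose 3) + (13 choose 4) + 1
     = 1 + 13 + 78 + 286 + 715 + 1
     = 1094.

1094


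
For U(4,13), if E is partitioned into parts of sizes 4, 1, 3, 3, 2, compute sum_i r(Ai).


r(Ai) = min(|Ai|, 4) for each part.
Sum = min(4,4) + min(1,4) + min(3,4) + min(3,4) + min(2,4)
    = 4 + 1 + 3 + 3 + 2
    = 13.

13


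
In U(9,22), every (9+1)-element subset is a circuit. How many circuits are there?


In U(9,22), circuits are the (10)-element subsets.
Any set of 10 elements is dependent, and removing any one element gives
an independent set of size 9, so it is a minimal dependent set.
Number of circuits = C(22,10) = 646646.

646646


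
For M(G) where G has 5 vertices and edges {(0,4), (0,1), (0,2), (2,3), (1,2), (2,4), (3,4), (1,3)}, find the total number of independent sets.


An independent set in a graphic matroid is an acyclic edge subset.
G has 5 vertices and 8 edges.
Enumerate all 2^8 = 256 subsets, checking for acyclicity.
Total independent sets = 134.

134


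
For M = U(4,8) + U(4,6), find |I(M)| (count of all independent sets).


For a direct sum, |I(M1+M2)| = |I(M1)| * |I(M2)|.
|I(U(4,8))| = sum C(8,k) for k=0..4 = 163.
|I(U(4,6))| = sum C(6,k) for k=0..4 = 57.
Total = 163 * 57 = 9291.

9291


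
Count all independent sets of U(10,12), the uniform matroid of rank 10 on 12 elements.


Independent sets of U(10,12) are all subsets of size <= 10.
Count = (12 choose 0) + (12 choose 1) + (12 choose 2) + (12 choose 3) + (12 choose 4) + (12 choose 5) + (12 choose 6) + (12 choose 7) + (12 choose 8) + (12 choose 9) + (12 choose 10)
     = 1 + 12 + 66 + 220 + 495 + 792 + 924 + 792 + 495 + 220 + 66
     = 4083.

4083


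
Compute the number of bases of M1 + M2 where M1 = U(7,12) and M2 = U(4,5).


Bases of a direct sum M1 + M2: |B| = |B(M1)| * |B(M2)|.
|B(U(7,12))| = C(12,7) = 792.
|B(U(4,5))| = C(5,4) = 5.
Total bases = 792 * 5 = 3960.

3960


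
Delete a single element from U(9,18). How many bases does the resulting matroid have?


Deleting e from U(9,18) gives U(9,17) since n > r.
Bases of U(9,17) = C(17,9) = 24310.

24310


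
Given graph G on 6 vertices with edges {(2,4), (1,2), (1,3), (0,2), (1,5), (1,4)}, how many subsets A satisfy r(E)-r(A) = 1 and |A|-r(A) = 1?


R(x,y) = sum over A in 2^E of x^(r(E)-r(A)) * y^(|A|-r(A)).
G has 6 vertices, 6 edges. r(E) = 5.
Enumerate all 2^6 = 64 subsets.
Count subsets with r(E)-r(A)=1 and |A|-r(A)=1: 3.

3
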